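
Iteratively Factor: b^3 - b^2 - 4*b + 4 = (b - 1)*(b^2 - 4) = (b - 2)*(b - 1)*(b + 2)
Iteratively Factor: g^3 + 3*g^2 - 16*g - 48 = (g + 3)*(g^2 - 16) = (g + 3)*(g + 4)*(g - 4)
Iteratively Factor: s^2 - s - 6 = (s + 2)*(s - 3)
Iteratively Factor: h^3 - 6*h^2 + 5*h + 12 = (h - 4)*(h^2 - 2*h - 3) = (h - 4)*(h - 3)*(h + 1)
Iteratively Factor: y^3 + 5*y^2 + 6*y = (y + 3)*(y^2 + 2*y) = y*(y + 3)*(y + 2)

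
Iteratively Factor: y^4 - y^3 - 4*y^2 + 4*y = (y + 2)*(y^3 - 3*y^2 + 2*y) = (y - 2)*(y + 2)*(y^2 - y) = y*(y - 2)*(y + 2)*(y - 1)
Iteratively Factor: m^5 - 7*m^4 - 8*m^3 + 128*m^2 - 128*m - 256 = (m + 4)*(m^4 - 11*m^3 + 36*m^2 - 16*m - 64) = (m + 1)*(m + 4)*(m^3 - 12*m^2 + 48*m - 64) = (m - 4)*(m + 1)*(m + 4)*(m^2 - 8*m + 16) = (m - 4)^2*(m + 1)*(m + 4)*(m - 4)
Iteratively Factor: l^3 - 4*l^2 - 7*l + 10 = (l + 2)*(l^2 - 6*l + 5) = (l - 5)*(l + 2)*(l - 1)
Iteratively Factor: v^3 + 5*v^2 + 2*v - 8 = (v + 2)*(v^2 + 3*v - 4) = (v - 1)*(v + 2)*(v + 4)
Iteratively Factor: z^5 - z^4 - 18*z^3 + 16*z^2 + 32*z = (z + 4)*(z^4 - 5*z^3 + 2*z^2 + 8*z) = (z + 1)*(z + 4)*(z^3 - 6*z^2 + 8*z) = z*(z + 1)*(z + 4)*(z^2 - 6*z + 8) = z*(z - 2)*(z + 1)*(z + 4)*(z - 4)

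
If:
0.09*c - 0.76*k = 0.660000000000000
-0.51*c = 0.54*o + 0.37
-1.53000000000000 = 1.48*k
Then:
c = -1.40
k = -1.03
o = 0.63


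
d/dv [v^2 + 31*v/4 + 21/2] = 2*v + 31/4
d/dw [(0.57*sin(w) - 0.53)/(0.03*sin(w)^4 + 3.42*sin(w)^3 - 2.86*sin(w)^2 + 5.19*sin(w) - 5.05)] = (-0.0513*sin(w)^4 - 3.8352*sin(w)^3 + 7.068*sin(w)^2 - 3.0316*sin(w) - 0.1278)*cos(w)/(0.0009*sin(w)^8 + 0.2052*sin(w)^7 + 11.5248*sin(w)^6 - 19.251*sin(w)^5 + 43.3762*sin(w)^4 - 64.2288*sin(w)^3 + 55.8221*sin(w)^2 - 52.419*sin(w) + 25.5025)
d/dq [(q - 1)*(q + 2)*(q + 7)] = 3*q^2 + 16*q + 5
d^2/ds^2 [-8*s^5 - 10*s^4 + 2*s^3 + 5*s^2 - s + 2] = -160*s^3 - 120*s^2 + 12*s + 10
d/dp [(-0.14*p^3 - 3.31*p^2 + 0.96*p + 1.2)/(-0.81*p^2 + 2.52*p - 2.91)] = (0.1134*p^4 - 0.7056*p^3 - 6.3414*p^2 + 21.2082*p - 5.8176)/(0.6561*p^4 - 4.0824*p^3 + 11.0646*p^2 - 14.6664*p + 8.4681)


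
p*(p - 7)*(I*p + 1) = I*p^3 + p^2 - 7*I*p^2 - 7*p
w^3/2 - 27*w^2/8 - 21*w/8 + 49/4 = (w/2 + 1)*(w - 7)*(w - 7/4)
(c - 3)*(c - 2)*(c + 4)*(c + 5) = c^4 + 4*c^3 - 19*c^2 - 46*c + 120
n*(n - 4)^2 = n^3 - 8*n^2 + 16*n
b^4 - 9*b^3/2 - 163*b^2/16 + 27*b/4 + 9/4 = (b - 6)*(b - 3/4)*(b + 1/4)*(b + 2)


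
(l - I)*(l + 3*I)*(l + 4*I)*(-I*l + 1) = -I*l^4 + 7*l^3 + 11*I*l^2 + 7*l + 12*I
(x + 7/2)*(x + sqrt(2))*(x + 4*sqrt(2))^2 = x^4 + 7*x^3/2 + 9*sqrt(2)*x^3 + 63*sqrt(2)*x^2/2 + 48*x^2 + 32*sqrt(2)*x + 168*x + 112*sqrt(2)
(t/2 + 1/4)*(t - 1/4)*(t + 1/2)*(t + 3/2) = t^4/2 + 9*t^3/8 + 9*t^2/16 - t/32 - 3/64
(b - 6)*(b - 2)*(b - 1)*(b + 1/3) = b^4 - 26*b^3/3 + 17*b^2 - 16*b/3 - 4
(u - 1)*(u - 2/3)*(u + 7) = u^3 + 16*u^2/3 - 11*u + 14/3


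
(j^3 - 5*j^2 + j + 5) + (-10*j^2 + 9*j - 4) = j^3 - 15*j^2 + 10*j + 1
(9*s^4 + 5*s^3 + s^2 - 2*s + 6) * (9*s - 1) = 81*s^5 + 36*s^4 + 4*s^3 - 19*s^2 + 56*s - 6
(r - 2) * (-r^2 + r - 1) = -r^3 + 3*r^2 - 3*r + 2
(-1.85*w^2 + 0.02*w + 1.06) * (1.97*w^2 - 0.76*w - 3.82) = -3.6445*w^4 + 1.4454*w^3 + 9.14*w^2 - 0.882*w - 4.0492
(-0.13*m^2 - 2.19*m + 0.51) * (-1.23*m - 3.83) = 0.1599*m^3 + 3.1916*m^2 + 7.7604*m - 1.9533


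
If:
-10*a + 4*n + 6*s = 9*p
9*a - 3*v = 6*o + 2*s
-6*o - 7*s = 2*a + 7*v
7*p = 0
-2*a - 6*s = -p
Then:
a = -3*v/7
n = -9*v/7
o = -25*v/21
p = 0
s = v/7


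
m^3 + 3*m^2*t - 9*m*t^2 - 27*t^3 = (m - 3*t)*(m + 3*t)^2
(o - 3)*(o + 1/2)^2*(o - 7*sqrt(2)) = o^4 - 7*sqrt(2)*o^3 - 2*o^3 - 11*o^2/4 + 14*sqrt(2)*o^2 - 3*o/4 + 77*sqrt(2)*o/4 + 21*sqrt(2)/4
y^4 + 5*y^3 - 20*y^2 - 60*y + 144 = (y - 3)*(y - 2)*(y + 4)*(y + 6)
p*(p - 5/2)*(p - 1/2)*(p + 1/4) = p^4 - 11*p^3/4 + p^2/2 + 5*p/16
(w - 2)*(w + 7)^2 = w^3 + 12*w^2 + 21*w - 98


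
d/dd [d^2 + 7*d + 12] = 2*d + 7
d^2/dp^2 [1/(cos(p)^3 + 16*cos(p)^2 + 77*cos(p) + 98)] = (-9*sin(p)^4 + 43*sin(p)^2 + 409*cos(p)/2 - 25*cos(3*p)/2 + 144)/((cos(p) + 2)^3*(cos(p) + 7)^4)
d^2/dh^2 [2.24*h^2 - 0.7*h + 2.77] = 4.48000000000000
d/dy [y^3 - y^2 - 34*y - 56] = 3*y^2 - 2*y - 34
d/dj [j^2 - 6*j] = 2*j - 6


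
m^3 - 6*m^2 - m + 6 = (m - 6)*(m - 1)*(m + 1)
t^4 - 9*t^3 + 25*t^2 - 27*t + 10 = (t - 5)*(t - 2)*(t - 1)^2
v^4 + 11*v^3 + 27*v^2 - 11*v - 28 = (v - 1)*(v + 1)*(v + 4)*(v + 7)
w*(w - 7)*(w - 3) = w^3 - 10*w^2 + 21*w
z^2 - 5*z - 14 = (z - 7)*(z + 2)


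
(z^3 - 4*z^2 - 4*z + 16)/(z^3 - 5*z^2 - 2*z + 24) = (z - 2)/(z - 3)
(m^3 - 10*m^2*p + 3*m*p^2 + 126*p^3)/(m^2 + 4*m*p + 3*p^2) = (m^2 - 13*m*p + 42*p^2)/(m + p)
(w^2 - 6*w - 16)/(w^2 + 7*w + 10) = (w - 8)/(w + 5)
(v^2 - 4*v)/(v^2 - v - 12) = v/(v + 3)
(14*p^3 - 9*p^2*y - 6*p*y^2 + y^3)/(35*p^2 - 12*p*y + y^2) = (-2*p^2 + p*y + y^2)/(-5*p + y)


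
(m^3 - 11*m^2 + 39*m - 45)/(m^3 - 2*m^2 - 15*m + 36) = (m - 5)/(m + 4)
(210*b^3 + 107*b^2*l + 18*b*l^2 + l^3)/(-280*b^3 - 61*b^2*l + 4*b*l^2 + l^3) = (-6*b - l)/(8*b - l)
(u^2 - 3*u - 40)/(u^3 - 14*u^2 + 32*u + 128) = (u + 5)/(u^2 - 6*u - 16)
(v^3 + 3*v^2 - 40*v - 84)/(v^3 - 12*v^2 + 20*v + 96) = (v + 7)/(v - 8)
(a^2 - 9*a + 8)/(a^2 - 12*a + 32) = (a - 1)/(a - 4)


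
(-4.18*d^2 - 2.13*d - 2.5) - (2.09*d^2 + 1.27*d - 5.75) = -6.27*d^2 - 3.4*d + 3.25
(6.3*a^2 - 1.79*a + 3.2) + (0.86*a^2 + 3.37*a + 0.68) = 7.16*a^2 + 1.58*a + 3.88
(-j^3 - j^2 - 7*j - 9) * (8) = -8*j^3 - 8*j^2 - 56*j - 72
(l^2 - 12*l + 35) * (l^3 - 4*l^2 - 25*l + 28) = l^5 - 16*l^4 + 58*l^3 + 188*l^2 - 1211*l + 980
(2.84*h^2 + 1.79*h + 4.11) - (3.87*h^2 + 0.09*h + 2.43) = -1.03*h^2 + 1.7*h + 1.68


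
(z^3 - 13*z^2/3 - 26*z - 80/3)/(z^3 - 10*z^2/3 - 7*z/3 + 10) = (z^2 - 6*z - 16)/(z^2 - 5*z + 6)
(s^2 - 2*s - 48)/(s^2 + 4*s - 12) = (s - 8)/(s - 2)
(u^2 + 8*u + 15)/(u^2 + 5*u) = (u + 3)/u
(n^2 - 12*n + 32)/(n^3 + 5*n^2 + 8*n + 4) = (n^2 - 12*n + 32)/(n^3 + 5*n^2 + 8*n + 4)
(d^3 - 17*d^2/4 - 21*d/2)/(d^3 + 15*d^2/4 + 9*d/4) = (4*d^2 - 17*d - 42)/(4*d^2 + 15*d + 9)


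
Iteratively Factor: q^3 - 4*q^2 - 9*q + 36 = (q - 3)*(q^2 - q - 12) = (q - 4)*(q - 3)*(q + 3)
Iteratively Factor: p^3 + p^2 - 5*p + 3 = (p - 1)*(p^2 + 2*p - 3) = (p - 1)*(p + 3)*(p - 1)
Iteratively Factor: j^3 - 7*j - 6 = (j + 2)*(j^2 - 2*j - 3) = (j + 1)*(j + 2)*(j - 3)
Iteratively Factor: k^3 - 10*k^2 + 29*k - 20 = (k - 4)*(k^2 - 6*k + 5) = (k - 4)*(k - 1)*(k - 5)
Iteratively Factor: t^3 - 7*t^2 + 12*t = (t - 4)*(t^2 - 3*t) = (t - 4)*(t - 3)*(t)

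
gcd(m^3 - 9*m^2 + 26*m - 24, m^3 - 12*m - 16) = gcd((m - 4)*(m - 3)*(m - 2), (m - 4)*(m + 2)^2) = m - 4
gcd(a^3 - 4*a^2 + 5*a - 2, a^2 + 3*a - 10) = a - 2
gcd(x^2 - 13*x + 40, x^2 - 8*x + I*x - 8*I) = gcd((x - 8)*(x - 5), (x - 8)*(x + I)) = x - 8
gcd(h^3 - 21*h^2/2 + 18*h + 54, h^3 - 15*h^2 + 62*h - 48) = h - 6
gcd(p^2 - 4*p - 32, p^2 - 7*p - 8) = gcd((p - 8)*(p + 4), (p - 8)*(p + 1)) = p - 8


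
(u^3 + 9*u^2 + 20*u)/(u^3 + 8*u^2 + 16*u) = (u + 5)/(u + 4)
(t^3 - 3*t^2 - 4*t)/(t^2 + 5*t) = (t^2 - 3*t - 4)/(t + 5)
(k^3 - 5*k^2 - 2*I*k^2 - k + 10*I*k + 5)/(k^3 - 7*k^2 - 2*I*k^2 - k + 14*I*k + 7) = (k - 5)/(k - 7)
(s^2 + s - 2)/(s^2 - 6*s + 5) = (s + 2)/(s - 5)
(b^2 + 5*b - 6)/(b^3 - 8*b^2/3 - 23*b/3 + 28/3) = 3*(b + 6)/(3*b^2 - 5*b - 28)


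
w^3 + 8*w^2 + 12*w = w*(w + 2)*(w + 6)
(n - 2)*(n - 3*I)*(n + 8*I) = n^3 - 2*n^2 + 5*I*n^2 + 24*n - 10*I*n - 48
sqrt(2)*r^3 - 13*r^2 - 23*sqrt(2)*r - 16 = (r - 8*sqrt(2))*(r + sqrt(2))*(sqrt(2)*r + 1)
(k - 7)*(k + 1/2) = k^2 - 13*k/2 - 7/2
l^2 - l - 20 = (l - 5)*(l + 4)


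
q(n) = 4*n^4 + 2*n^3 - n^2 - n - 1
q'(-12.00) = -26761.00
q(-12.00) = 79355.00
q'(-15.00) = -52621.00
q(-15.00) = 195539.00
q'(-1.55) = -43.07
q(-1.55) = 13.79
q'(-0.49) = -0.46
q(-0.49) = -0.75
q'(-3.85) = -817.43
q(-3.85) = 752.72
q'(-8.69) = -10030.28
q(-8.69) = 21430.43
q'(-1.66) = -54.34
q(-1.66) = 19.13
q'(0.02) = -1.04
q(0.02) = -1.02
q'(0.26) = -0.83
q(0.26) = -1.27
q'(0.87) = 12.34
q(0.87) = 0.98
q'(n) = 16*n^3 + 6*n^2 - 2*n - 1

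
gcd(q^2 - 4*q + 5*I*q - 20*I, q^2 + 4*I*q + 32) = 1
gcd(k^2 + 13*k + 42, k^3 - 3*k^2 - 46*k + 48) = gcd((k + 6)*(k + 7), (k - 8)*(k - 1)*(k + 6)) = k + 6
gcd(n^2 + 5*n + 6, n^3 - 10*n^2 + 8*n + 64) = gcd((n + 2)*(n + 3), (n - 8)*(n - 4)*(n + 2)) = n + 2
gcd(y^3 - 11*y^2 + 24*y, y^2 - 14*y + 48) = y - 8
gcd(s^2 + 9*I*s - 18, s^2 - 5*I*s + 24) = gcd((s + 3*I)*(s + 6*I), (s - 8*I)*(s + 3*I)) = s + 3*I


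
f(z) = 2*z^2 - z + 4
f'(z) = 4*z - 1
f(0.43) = 3.94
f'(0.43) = 0.72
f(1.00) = 5.00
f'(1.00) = 3.00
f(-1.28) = 8.56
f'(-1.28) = -6.12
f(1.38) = 6.43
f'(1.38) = 4.52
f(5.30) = 54.88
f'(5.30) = 20.20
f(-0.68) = 5.60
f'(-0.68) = -3.72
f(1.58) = 7.41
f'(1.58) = 5.32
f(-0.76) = 5.92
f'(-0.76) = -4.04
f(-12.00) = 304.00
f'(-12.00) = -49.00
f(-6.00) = 82.00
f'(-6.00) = -25.00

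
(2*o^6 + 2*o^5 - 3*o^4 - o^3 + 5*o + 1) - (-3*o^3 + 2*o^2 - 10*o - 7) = 2*o^6 + 2*o^5 - 3*o^4 + 2*o^3 - 2*o^2 + 15*o + 8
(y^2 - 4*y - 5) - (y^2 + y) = -5*y - 5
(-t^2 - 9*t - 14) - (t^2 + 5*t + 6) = -2*t^2 - 14*t - 20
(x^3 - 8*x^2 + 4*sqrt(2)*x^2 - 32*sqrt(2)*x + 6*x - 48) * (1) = x^3 - 8*x^2 + 4*sqrt(2)*x^2 - 32*sqrt(2)*x + 6*x - 48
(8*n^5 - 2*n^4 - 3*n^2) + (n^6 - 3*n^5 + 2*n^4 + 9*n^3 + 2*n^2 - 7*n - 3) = n^6 + 5*n^5 + 9*n^3 - n^2 - 7*n - 3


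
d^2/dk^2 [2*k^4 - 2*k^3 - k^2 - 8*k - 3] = 24*k^2 - 12*k - 2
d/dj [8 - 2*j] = -2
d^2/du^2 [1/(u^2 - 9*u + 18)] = 2*(-u^2 + 9*u + (2*u - 9)^2 - 18)/(u^2 - 9*u + 18)^3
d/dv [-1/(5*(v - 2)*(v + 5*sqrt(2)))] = (2*v - 2 + 5*sqrt(2))/(5*(v - 2)^2*(v + 5*sqrt(2))^2)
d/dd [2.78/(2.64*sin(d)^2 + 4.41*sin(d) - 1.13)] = -(14.6784*sin(d) + 12.2598)*cos(d)/(2.64*sin(d)^2 + 4.41*sin(d) - 1.13)^2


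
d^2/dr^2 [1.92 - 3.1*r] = 0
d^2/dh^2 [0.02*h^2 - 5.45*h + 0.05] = 0.0400000000000000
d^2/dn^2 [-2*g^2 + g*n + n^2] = 2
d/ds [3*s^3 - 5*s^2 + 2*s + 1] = 9*s^2 - 10*s + 2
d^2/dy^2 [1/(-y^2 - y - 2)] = 2*(y^2 + y - (2*y + 1)^2 + 2)/(y^2 + y + 2)^3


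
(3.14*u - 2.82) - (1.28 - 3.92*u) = 7.06*u - 4.1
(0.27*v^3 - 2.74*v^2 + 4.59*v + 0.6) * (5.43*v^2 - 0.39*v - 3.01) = 1.4661*v^5 - 14.9835*v^4 + 25.1796*v^3 + 9.7153*v^2 - 14.0499*v - 1.806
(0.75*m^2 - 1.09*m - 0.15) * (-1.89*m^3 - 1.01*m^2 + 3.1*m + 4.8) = -1.4175*m^5 + 1.3026*m^4 + 3.7094*m^3 + 0.372499999999999*m^2 - 5.697*m - 0.72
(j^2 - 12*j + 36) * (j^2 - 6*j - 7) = j^4 - 18*j^3 + 101*j^2 - 132*j - 252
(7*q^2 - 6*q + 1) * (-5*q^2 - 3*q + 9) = -35*q^4 + 9*q^3 + 76*q^2 - 57*q + 9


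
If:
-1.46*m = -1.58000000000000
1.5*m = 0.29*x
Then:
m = 1.08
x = 5.60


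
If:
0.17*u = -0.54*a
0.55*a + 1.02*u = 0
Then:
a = 0.00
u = 0.00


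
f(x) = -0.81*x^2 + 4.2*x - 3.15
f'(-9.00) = 18.78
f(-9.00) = -106.56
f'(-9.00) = 18.78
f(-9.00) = -106.56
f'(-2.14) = 7.67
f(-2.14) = -15.85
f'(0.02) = 4.17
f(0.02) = -3.07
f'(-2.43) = 8.14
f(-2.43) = -18.14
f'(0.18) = 3.91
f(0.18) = -2.42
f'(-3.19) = 9.37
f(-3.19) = -24.79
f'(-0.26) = 4.62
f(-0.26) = -4.30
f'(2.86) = -0.43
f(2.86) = 2.24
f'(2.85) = -0.42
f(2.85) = 2.24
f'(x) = 4.2 - 1.62*x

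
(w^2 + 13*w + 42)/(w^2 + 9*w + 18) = (w + 7)/(w + 3)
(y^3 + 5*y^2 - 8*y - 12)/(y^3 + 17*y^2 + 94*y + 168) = (y^2 - y - 2)/(y^2 + 11*y + 28)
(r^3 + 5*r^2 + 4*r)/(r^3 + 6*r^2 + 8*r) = (r + 1)/(r + 2)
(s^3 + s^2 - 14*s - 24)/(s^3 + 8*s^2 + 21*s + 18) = (s - 4)/(s + 3)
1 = 1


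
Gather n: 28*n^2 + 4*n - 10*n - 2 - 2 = 28*n^2 - 6*n - 4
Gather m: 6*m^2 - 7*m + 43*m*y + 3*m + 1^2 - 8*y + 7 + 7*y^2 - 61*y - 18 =6*m^2 + m*(43*y - 4) + 7*y^2 - 69*y - 10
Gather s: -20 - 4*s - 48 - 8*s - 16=-12*s - 84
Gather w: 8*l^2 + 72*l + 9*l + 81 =8*l^2 + 81*l + 81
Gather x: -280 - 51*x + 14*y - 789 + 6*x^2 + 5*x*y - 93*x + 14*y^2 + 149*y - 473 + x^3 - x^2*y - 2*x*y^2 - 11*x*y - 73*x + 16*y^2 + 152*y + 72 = x^3 + x^2*(6 - y) + x*(-2*y^2 - 6*y - 217) + 30*y^2 + 315*y - 1470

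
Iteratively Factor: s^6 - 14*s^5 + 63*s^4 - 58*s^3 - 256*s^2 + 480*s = (s)*(s^5 - 14*s^4 + 63*s^3 - 58*s^2 - 256*s + 480) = s*(s - 4)*(s^4 - 10*s^3 + 23*s^2 + 34*s - 120) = s*(s - 5)*(s - 4)*(s^3 - 5*s^2 - 2*s + 24) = s*(s - 5)*(s - 4)*(s + 2)*(s^2 - 7*s + 12) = s*(s - 5)*(s - 4)*(s - 3)*(s + 2)*(s - 4)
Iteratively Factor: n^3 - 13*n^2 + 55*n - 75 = (n - 3)*(n^2 - 10*n + 25) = (n - 5)*(n - 3)*(n - 5)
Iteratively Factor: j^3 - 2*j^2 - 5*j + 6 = (j + 2)*(j^2 - 4*j + 3) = (j - 3)*(j + 2)*(j - 1)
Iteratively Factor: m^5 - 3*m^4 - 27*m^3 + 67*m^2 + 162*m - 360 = (m - 5)*(m^4 + 2*m^3 - 17*m^2 - 18*m + 72) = (m - 5)*(m + 3)*(m^3 - m^2 - 14*m + 24) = (m - 5)*(m - 3)*(m + 3)*(m^2 + 2*m - 8) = (m - 5)*(m - 3)*(m + 3)*(m + 4)*(m - 2)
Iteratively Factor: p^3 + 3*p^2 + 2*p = (p)*(p^2 + 3*p + 2) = p*(p + 1)*(p + 2)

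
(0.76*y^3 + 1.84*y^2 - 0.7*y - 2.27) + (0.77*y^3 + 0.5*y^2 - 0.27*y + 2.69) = 1.53*y^3 + 2.34*y^2 - 0.97*y + 0.42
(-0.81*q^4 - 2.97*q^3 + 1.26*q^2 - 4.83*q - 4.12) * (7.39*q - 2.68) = -5.9859*q^5 - 19.7775*q^4 + 17.271*q^3 - 39.0705*q^2 - 17.5024*q + 11.0416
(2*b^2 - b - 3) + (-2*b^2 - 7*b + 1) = -8*b - 2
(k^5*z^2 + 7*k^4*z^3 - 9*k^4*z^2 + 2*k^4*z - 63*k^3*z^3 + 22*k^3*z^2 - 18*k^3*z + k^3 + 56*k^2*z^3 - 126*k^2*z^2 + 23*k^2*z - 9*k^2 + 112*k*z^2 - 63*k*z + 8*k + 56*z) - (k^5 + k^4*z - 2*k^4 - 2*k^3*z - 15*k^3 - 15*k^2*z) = k^5*z^2 - k^5 + 7*k^4*z^3 - 9*k^4*z^2 + k^4*z + 2*k^4 - 63*k^3*z^3 + 22*k^3*z^2 - 16*k^3*z + 16*k^3 + 56*k^2*z^3 - 126*k^2*z^2 + 38*k^2*z - 9*k^2 + 112*k*z^2 - 63*k*z + 8*k + 56*z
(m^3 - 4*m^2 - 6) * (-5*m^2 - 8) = -5*m^5 + 20*m^4 - 8*m^3 + 62*m^2 + 48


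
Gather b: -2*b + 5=5 - 2*b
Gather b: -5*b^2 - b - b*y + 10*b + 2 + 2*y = -5*b^2 + b*(9 - y) + 2*y + 2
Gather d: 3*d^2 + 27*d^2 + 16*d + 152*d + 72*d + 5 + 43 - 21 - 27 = 30*d^2 + 240*d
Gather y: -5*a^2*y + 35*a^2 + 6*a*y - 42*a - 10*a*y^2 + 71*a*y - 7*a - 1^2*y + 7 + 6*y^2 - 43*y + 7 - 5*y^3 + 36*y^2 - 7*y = 35*a^2 - 49*a - 5*y^3 + y^2*(42 - 10*a) + y*(-5*a^2 + 77*a - 51) + 14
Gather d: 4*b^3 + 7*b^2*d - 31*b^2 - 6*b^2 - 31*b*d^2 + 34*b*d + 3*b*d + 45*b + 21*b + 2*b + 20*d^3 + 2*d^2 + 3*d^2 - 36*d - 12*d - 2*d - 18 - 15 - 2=4*b^3 - 37*b^2 + 68*b + 20*d^3 + d^2*(5 - 31*b) + d*(7*b^2 + 37*b - 50) - 35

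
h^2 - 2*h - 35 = (h - 7)*(h + 5)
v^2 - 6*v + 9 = (v - 3)^2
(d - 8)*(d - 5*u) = d^2 - 5*d*u - 8*d + 40*u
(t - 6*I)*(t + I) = t^2 - 5*I*t + 6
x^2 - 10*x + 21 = (x - 7)*(x - 3)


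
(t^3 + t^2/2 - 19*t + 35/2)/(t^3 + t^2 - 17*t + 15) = (t - 7/2)/(t - 3)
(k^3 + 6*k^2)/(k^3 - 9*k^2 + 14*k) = k*(k + 6)/(k^2 - 9*k + 14)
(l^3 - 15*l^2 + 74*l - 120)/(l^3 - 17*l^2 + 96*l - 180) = (l - 4)/(l - 6)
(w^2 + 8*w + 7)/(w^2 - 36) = (w^2 + 8*w + 7)/(w^2 - 36)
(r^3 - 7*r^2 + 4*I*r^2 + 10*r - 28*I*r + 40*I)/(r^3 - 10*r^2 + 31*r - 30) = (r + 4*I)/(r - 3)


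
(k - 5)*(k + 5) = k^2 - 25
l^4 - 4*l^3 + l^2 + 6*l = l*(l - 3)*(l - 2)*(l + 1)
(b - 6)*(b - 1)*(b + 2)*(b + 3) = b^4 - 2*b^3 - 23*b^2 - 12*b + 36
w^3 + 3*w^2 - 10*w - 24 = (w - 3)*(w + 2)*(w + 4)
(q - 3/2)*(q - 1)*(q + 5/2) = q^3 - 19*q/4 + 15/4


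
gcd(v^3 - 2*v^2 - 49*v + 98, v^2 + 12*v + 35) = v + 7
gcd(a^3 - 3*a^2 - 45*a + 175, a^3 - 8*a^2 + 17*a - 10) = a - 5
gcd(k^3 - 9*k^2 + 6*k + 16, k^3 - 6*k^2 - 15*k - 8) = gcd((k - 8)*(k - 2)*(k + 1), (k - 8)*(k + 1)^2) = k^2 - 7*k - 8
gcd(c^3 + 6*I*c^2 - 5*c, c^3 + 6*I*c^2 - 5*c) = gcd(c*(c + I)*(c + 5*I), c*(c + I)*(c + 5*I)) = c^3 + 6*I*c^2 - 5*c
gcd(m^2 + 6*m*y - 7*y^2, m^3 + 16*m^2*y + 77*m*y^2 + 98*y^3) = m + 7*y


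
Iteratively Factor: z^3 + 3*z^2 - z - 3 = (z + 1)*(z^2 + 2*z - 3) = (z + 1)*(z + 3)*(z - 1)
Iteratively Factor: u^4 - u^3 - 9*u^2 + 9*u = (u + 3)*(u^3 - 4*u^2 + 3*u) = u*(u + 3)*(u^2 - 4*u + 3) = u*(u - 1)*(u + 3)*(u - 3)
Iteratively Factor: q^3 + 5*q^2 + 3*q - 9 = (q - 1)*(q^2 + 6*q + 9) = (q - 1)*(q + 3)*(q + 3)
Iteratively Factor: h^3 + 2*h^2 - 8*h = (h - 2)*(h^2 + 4*h) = h*(h - 2)*(h + 4)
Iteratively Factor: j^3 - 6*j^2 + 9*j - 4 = (j - 4)*(j^2 - 2*j + 1) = (j - 4)*(j - 1)*(j - 1)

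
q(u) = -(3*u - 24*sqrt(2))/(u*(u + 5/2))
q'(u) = -3/(u*(u + 5/2)) + (3*u - 24*sqrt(2))/(u*(u + 5/2)^2) + (3*u - 24*sqrt(2))/(u^2*(u + 5/2)) = 12*(u^2 - 16*sqrt(2)*u - 20*sqrt(2))/(u^2*(4*u^2 + 20*u + 25))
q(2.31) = 2.43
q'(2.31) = -1.83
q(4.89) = 0.53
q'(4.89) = -0.26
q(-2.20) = -61.43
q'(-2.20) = 181.38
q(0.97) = 9.22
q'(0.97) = -13.05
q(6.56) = 0.24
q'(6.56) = -0.11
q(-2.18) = -58.03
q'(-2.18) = 159.02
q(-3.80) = 9.18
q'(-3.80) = 8.87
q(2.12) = 2.82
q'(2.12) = -2.24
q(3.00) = 1.51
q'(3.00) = -0.96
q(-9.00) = 1.04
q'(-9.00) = 0.22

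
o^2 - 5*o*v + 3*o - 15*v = (o + 3)*(o - 5*v)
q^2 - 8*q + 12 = (q - 6)*(q - 2)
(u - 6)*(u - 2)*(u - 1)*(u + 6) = u^4 - 3*u^3 - 34*u^2 + 108*u - 72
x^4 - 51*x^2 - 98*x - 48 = (x - 8)*(x + 1)^2*(x + 6)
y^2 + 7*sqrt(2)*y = y*(y + 7*sqrt(2))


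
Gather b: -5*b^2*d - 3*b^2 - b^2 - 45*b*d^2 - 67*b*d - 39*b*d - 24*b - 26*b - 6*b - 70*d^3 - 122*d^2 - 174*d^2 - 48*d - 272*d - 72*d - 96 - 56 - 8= b^2*(-5*d - 4) + b*(-45*d^2 - 106*d - 56) - 70*d^3 - 296*d^2 - 392*d - 160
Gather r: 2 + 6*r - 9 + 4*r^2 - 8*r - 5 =4*r^2 - 2*r - 12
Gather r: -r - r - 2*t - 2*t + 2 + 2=-2*r - 4*t + 4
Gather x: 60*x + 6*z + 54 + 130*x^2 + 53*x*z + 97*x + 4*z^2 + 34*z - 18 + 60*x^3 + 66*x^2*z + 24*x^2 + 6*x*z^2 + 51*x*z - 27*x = 60*x^3 + x^2*(66*z + 154) + x*(6*z^2 + 104*z + 130) + 4*z^2 + 40*z + 36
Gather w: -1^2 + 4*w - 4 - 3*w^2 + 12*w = -3*w^2 + 16*w - 5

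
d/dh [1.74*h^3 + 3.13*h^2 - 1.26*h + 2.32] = 5.22*h^2 + 6.26*h - 1.26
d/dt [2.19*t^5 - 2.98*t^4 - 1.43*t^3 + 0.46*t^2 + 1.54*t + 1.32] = 10.95*t^4 - 11.92*t^3 - 4.29*t^2 + 0.92*t + 1.54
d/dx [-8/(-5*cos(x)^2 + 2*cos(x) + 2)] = 16*(5*cos(x) - 1)*sin(x)/(-5*cos(x)^2 + 2*cos(x) + 2)^2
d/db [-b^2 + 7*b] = 7 - 2*b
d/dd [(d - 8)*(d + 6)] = 2*d - 2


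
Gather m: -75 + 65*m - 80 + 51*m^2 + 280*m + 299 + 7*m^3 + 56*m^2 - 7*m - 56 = 7*m^3 + 107*m^2 + 338*m + 88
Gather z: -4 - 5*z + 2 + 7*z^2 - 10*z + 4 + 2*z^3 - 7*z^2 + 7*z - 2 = 2*z^3 - 8*z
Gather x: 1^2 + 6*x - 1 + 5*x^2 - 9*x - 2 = 5*x^2 - 3*x - 2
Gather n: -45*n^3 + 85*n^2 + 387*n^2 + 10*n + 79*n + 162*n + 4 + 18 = -45*n^3 + 472*n^2 + 251*n + 22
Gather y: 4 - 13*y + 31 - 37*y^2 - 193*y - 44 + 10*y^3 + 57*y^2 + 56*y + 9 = 10*y^3 + 20*y^2 - 150*y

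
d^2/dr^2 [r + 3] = 0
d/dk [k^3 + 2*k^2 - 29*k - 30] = 3*k^2 + 4*k - 29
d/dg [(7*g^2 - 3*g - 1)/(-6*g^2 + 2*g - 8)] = (-2*g^2 - 62*g + 13)/(2*(9*g^4 - 6*g^3 + 25*g^2 - 8*g + 16))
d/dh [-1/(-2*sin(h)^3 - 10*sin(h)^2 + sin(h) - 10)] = (-6*sin(h)^2 - 20*sin(h) + 1)*cos(h)/(2*sin(h)^3 + 10*sin(h)^2 - sin(h) + 10)^2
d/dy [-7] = 0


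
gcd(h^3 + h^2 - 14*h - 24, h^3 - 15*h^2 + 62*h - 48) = 1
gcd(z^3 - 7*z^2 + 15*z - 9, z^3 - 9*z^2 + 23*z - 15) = z^2 - 4*z + 3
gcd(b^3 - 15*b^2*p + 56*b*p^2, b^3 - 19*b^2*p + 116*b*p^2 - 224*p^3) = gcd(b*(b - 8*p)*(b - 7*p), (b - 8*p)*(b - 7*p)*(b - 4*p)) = b^2 - 15*b*p + 56*p^2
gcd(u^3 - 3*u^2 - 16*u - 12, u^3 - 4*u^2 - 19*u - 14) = u^2 + 3*u + 2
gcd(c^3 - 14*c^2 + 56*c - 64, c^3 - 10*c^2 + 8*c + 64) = c^2 - 12*c + 32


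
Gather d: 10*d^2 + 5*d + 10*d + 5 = 10*d^2 + 15*d + 5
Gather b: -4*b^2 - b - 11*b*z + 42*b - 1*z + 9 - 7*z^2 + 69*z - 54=-4*b^2 + b*(41 - 11*z) - 7*z^2 + 68*z - 45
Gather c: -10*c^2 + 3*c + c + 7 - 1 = -10*c^2 + 4*c + 6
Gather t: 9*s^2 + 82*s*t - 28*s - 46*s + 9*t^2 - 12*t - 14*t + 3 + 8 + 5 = 9*s^2 - 74*s + 9*t^2 + t*(82*s - 26) + 16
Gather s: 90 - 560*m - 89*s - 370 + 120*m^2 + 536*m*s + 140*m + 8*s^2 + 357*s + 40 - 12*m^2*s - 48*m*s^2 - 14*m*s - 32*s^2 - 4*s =120*m^2 - 420*m + s^2*(-48*m - 24) + s*(-12*m^2 + 522*m + 264) - 240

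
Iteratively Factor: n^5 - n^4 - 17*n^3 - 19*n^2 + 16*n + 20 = (n + 1)*(n^4 - 2*n^3 - 15*n^2 - 4*n + 20) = (n - 1)*(n + 1)*(n^3 - n^2 - 16*n - 20) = (n - 1)*(n + 1)*(n + 2)*(n^2 - 3*n - 10) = (n - 1)*(n + 1)*(n + 2)^2*(n - 5)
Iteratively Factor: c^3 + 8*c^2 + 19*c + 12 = (c + 4)*(c^2 + 4*c + 3) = (c + 1)*(c + 4)*(c + 3)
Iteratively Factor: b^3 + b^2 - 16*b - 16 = (b + 1)*(b^2 - 16) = (b + 1)*(b + 4)*(b - 4)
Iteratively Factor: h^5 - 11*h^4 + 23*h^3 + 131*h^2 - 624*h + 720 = (h + 4)*(h^4 - 15*h^3 + 83*h^2 - 201*h + 180) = (h - 3)*(h + 4)*(h^3 - 12*h^2 + 47*h - 60) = (h - 4)*(h - 3)*(h + 4)*(h^2 - 8*h + 15) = (h - 4)*(h - 3)^2*(h + 4)*(h - 5)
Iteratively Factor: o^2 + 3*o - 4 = (o + 4)*(o - 1)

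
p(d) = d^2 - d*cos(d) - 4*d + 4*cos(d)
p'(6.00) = 6.48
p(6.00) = 10.08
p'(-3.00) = -8.02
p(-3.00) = 14.07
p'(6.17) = 7.10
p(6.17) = 11.23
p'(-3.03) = -8.28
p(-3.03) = 14.31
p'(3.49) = 4.09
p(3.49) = -2.26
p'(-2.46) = -4.07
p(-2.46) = 10.87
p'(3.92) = 4.61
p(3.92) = -0.37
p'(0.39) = -5.52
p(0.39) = 1.93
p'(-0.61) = -3.40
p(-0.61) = 6.59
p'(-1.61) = -1.58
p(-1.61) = 8.81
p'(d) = d*sin(d) + 2*d - 4*sin(d) - cos(d) - 4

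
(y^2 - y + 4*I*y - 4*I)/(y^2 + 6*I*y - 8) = (y - 1)/(y + 2*I)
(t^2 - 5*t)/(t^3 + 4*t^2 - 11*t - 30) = t*(t - 5)/(t^3 + 4*t^2 - 11*t - 30)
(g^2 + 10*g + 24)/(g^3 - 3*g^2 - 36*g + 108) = (g + 4)/(g^2 - 9*g + 18)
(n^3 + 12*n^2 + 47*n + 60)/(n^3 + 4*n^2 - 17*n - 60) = (n + 4)/(n - 4)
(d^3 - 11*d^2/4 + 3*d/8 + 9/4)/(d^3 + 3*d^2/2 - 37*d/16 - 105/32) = 4*(4*d^2 - 5*d - 6)/(16*d^2 + 48*d + 35)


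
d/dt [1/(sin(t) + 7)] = -cos(t)/(sin(t) + 7)^2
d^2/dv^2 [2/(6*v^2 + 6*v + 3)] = 8*(-2*v^2 - 2*v + 2*(2*v + 1)^2 - 1)/(3*(2*v^2 + 2*v + 1)^3)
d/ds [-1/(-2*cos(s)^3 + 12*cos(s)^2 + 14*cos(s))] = (3*sin(s) - 7*sin(s)/cos(s)^2 - 12*tan(s))/(2*(sin(s)^2 + 6*cos(s) + 6)^2)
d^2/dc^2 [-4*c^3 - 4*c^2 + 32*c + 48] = -24*c - 8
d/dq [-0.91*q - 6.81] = -0.910000000000000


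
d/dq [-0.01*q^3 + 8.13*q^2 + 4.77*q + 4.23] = -0.03*q^2 + 16.26*q + 4.77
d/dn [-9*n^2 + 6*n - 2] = 6 - 18*n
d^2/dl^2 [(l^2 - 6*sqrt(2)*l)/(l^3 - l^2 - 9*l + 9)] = 2*(l*(l - 6*sqrt(2))*(-3*l^2 + 2*l + 9)^2 + (-l*(l - 6*sqrt(2))*(3*l - 1) + 2*(l - 3*sqrt(2))*(-3*l^2 + 2*l + 9))*(l^3 - l^2 - 9*l + 9) + (l^3 - l^2 - 9*l + 9)^2)/(l^3 - l^2 - 9*l + 9)^3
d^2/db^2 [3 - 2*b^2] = -4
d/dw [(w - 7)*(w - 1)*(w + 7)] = 3*w^2 - 2*w - 49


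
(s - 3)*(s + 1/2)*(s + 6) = s^3 + 7*s^2/2 - 33*s/2 - 9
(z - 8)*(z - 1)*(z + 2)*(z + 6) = z^4 - z^3 - 52*z^2 - 44*z + 96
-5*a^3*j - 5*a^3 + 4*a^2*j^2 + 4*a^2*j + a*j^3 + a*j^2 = (-a + j)*(5*a + j)*(a*j + a)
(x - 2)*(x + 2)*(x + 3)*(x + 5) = x^4 + 8*x^3 + 11*x^2 - 32*x - 60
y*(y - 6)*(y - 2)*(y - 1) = y^4 - 9*y^3 + 20*y^2 - 12*y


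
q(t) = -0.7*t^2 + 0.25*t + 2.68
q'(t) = 0.25 - 1.4*t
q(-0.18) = 2.61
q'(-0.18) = 0.50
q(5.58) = -17.72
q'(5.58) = -7.56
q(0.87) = 2.37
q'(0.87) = -0.97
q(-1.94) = -0.44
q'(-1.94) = 2.97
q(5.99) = -20.94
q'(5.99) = -8.14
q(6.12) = -22.01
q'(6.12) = -8.32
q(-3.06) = -4.64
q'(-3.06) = 4.53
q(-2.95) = -4.15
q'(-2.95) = 4.38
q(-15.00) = -158.57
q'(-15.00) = 21.25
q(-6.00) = -24.02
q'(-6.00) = 8.65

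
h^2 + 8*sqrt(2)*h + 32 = (h + 4*sqrt(2))^2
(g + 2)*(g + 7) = g^2 + 9*g + 14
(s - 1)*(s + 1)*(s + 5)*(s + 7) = s^4 + 12*s^3 + 34*s^2 - 12*s - 35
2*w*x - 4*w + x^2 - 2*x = (2*w + x)*(x - 2)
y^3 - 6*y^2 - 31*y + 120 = (y - 8)*(y - 3)*(y + 5)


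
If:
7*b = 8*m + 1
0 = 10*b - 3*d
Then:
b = 8*m/7 + 1/7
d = 80*m/21 + 10/21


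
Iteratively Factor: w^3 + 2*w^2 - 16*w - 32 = (w + 2)*(w^2 - 16) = (w + 2)*(w + 4)*(w - 4)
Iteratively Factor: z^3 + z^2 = (z)*(z^2 + z) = z*(z + 1)*(z)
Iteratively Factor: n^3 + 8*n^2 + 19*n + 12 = (n + 1)*(n^2 + 7*n + 12) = (n + 1)*(n + 3)*(n + 4)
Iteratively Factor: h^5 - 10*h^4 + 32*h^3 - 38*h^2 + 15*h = (h - 3)*(h^4 - 7*h^3 + 11*h^2 - 5*h) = (h - 3)*(h - 1)*(h^3 - 6*h^2 + 5*h) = h*(h - 3)*(h - 1)*(h^2 - 6*h + 5) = h*(h - 3)*(h - 1)^2*(h - 5)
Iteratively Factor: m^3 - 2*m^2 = (m)*(m^2 - 2*m) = m^2*(m - 2)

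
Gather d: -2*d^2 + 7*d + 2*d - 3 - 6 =-2*d^2 + 9*d - 9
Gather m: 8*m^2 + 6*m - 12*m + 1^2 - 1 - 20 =8*m^2 - 6*m - 20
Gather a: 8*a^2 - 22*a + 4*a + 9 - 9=8*a^2 - 18*a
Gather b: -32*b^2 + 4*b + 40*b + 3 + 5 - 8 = -32*b^2 + 44*b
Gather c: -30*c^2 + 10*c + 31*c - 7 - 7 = -30*c^2 + 41*c - 14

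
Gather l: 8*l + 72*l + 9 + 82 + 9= 80*l + 100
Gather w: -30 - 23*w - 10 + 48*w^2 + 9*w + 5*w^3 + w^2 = 5*w^3 + 49*w^2 - 14*w - 40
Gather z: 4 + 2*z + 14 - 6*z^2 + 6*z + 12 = -6*z^2 + 8*z + 30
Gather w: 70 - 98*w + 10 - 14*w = 80 - 112*w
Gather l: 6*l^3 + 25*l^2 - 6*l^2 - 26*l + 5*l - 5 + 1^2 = 6*l^3 + 19*l^2 - 21*l - 4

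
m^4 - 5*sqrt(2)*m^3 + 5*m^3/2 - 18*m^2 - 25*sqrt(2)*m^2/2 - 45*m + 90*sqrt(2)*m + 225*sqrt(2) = (m + 5/2)*(m - 5*sqrt(2))*(m - 3*sqrt(2))*(m + 3*sqrt(2))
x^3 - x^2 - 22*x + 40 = (x - 4)*(x - 2)*(x + 5)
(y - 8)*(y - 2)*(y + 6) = y^3 - 4*y^2 - 44*y + 96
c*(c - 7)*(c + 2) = c^3 - 5*c^2 - 14*c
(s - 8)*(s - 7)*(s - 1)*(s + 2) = s^4 - 14*s^3 + 39*s^2 + 86*s - 112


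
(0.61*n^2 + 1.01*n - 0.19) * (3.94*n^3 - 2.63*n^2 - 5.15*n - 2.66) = 2.4034*n^5 + 2.3751*n^4 - 6.5464*n^3 - 6.3244*n^2 - 1.7081*n + 0.5054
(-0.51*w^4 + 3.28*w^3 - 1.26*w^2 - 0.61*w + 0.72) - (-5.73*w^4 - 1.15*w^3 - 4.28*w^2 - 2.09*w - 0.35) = 5.22*w^4 + 4.43*w^3 + 3.02*w^2 + 1.48*w + 1.07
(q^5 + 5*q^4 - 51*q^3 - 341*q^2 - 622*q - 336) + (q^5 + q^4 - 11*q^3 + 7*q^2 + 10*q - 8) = 2*q^5 + 6*q^4 - 62*q^3 - 334*q^2 - 612*q - 344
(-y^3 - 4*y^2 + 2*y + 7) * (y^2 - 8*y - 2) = -y^5 + 4*y^4 + 36*y^3 - y^2 - 60*y - 14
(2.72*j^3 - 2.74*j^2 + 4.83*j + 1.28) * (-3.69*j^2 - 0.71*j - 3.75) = -10.0368*j^5 + 8.1794*j^4 - 26.0773*j^3 + 2.1225*j^2 - 19.0213*j - 4.8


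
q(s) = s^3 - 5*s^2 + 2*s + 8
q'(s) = 3*s^2 - 10*s + 2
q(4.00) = 0.00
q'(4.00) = 10.00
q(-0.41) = 6.27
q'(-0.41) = 6.60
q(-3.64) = -113.76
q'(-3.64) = 78.15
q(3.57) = -3.09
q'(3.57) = 4.53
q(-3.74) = -121.73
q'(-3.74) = 81.36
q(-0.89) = 1.55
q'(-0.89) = 13.28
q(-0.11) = 7.72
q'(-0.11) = 3.14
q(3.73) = -2.21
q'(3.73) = 6.44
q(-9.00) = -1144.00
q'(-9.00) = 335.00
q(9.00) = 350.00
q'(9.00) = 155.00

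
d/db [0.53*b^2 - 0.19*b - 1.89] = 1.06*b - 0.19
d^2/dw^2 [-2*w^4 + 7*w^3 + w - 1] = 6*w*(7 - 4*w)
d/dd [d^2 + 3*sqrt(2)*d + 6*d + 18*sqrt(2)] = 2*d + 3*sqrt(2) + 6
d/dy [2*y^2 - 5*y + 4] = 4*y - 5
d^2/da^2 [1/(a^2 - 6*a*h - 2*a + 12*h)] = 2*(-a^2 + 6*a*h + 2*a - 12*h + 4*(-a + 3*h + 1)^2)/(a^2 - 6*a*h - 2*a + 12*h)^3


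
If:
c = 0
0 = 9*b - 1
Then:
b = 1/9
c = 0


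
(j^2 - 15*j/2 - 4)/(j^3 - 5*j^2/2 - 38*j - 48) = (2*j + 1)/(2*j^2 + 11*j + 12)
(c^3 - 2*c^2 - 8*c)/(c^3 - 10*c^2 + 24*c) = (c + 2)/(c - 6)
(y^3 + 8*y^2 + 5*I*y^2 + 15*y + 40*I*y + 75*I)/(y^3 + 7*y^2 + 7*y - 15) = (y + 5*I)/(y - 1)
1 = 1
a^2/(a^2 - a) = a/(a - 1)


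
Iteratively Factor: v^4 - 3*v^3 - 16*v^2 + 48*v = (v - 3)*(v^3 - 16*v) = (v - 4)*(v - 3)*(v^2 + 4*v) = v*(v - 4)*(v - 3)*(v + 4)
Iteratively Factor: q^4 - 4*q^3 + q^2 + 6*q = (q)*(q^3 - 4*q^2 + q + 6) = q*(q - 2)*(q^2 - 2*q - 3) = q*(q - 2)*(q + 1)*(q - 3)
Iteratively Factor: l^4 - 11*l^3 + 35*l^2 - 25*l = (l)*(l^3 - 11*l^2 + 35*l - 25) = l*(l - 1)*(l^2 - 10*l + 25) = l*(l - 5)*(l - 1)*(l - 5)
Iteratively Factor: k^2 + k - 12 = (k - 3)*(k + 4)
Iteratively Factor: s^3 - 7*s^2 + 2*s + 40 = (s - 5)*(s^2 - 2*s - 8) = (s - 5)*(s + 2)*(s - 4)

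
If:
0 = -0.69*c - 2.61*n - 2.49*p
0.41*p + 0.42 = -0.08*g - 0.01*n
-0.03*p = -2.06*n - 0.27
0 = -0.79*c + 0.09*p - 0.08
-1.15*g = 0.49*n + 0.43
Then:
No Solution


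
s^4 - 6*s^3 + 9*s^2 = s^2*(s - 3)^2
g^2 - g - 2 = (g - 2)*(g + 1)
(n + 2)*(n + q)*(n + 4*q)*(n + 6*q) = n^4 + 11*n^3*q + 2*n^3 + 34*n^2*q^2 + 22*n^2*q + 24*n*q^3 + 68*n*q^2 + 48*q^3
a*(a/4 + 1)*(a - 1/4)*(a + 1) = a^4/4 + 19*a^3/16 + 11*a^2/16 - a/4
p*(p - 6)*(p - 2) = p^3 - 8*p^2 + 12*p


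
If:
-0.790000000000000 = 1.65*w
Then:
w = -0.48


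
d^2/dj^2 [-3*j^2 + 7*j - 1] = -6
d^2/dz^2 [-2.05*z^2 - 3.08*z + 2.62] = -4.10000000000000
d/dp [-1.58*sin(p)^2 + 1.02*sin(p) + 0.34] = (1.02 - 3.16*sin(p))*cos(p)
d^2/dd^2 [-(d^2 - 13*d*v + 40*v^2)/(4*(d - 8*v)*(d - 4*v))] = v/(2*d^3 - 24*d^2*v + 96*d*v^2 - 128*v^3)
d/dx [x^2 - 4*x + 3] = 2*x - 4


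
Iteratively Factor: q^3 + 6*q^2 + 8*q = (q)*(q^2 + 6*q + 8) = q*(q + 2)*(q + 4)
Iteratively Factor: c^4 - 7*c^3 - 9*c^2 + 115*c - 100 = (c - 5)*(c^3 - 2*c^2 - 19*c + 20) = (c - 5)*(c + 4)*(c^2 - 6*c + 5) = (c - 5)^2*(c + 4)*(c - 1)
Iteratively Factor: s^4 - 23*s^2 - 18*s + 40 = (s + 2)*(s^3 - 2*s^2 - 19*s + 20) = (s + 2)*(s + 4)*(s^2 - 6*s + 5) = (s - 1)*(s + 2)*(s + 4)*(s - 5)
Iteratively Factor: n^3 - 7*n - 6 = (n + 2)*(n^2 - 2*n - 3) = (n + 1)*(n + 2)*(n - 3)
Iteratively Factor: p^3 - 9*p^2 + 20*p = (p)*(p^2 - 9*p + 20) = p*(p - 4)*(p - 5)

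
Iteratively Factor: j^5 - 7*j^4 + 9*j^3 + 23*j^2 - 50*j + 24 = (j + 2)*(j^4 - 9*j^3 + 27*j^2 - 31*j + 12) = (j - 3)*(j + 2)*(j^3 - 6*j^2 + 9*j - 4) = (j - 3)*(j - 1)*(j + 2)*(j^2 - 5*j + 4) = (j - 4)*(j - 3)*(j - 1)*(j + 2)*(j - 1)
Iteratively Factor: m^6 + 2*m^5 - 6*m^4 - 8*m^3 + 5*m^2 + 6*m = (m + 3)*(m^5 - m^4 - 3*m^3 + m^2 + 2*m) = (m - 1)*(m + 3)*(m^4 - 3*m^2 - 2*m) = (m - 2)*(m - 1)*(m + 3)*(m^3 + 2*m^2 + m) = (m - 2)*(m - 1)*(m + 1)*(m + 3)*(m^2 + m) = (m - 2)*(m - 1)*(m + 1)^2*(m + 3)*(m)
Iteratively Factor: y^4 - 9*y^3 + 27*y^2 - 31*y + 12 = (y - 3)*(y^3 - 6*y^2 + 9*y - 4) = (y - 3)*(y - 1)*(y^2 - 5*y + 4) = (y - 3)*(y - 1)^2*(y - 4)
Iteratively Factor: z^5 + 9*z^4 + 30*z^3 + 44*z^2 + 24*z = (z + 2)*(z^4 + 7*z^3 + 16*z^2 + 12*z) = (z + 2)*(z + 3)*(z^3 + 4*z^2 + 4*z) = (z + 2)^2*(z + 3)*(z^2 + 2*z) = (z + 2)^3*(z + 3)*(z)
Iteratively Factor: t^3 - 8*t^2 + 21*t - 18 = (t - 3)*(t^2 - 5*t + 6) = (t - 3)^2*(t - 2)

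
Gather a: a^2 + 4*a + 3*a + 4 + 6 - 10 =a^2 + 7*a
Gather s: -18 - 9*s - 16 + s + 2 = -8*s - 32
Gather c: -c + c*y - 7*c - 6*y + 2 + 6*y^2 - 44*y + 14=c*(y - 8) + 6*y^2 - 50*y + 16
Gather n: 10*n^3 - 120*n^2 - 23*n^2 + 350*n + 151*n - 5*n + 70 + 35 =10*n^3 - 143*n^2 + 496*n + 105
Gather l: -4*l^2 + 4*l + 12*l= -4*l^2 + 16*l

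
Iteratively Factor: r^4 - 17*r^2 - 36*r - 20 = (r + 2)*(r^3 - 2*r^2 - 13*r - 10) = (r - 5)*(r + 2)*(r^2 + 3*r + 2) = (r - 5)*(r + 1)*(r + 2)*(r + 2)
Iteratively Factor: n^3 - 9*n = (n - 3)*(n^2 + 3*n) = (n - 3)*(n + 3)*(n)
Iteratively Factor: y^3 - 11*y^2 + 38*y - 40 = (y - 5)*(y^2 - 6*y + 8) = (y - 5)*(y - 2)*(y - 4)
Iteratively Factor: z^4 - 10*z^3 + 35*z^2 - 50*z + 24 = (z - 2)*(z^3 - 8*z^2 + 19*z - 12) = (z - 3)*(z - 2)*(z^2 - 5*z + 4) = (z - 4)*(z - 3)*(z - 2)*(z - 1)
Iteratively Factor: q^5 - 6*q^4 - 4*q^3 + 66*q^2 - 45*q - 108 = (q + 1)*(q^4 - 7*q^3 + 3*q^2 + 63*q - 108) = (q + 1)*(q + 3)*(q^3 - 10*q^2 + 33*q - 36) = (q - 3)*(q + 1)*(q + 3)*(q^2 - 7*q + 12) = (q - 3)^2*(q + 1)*(q + 3)*(q - 4)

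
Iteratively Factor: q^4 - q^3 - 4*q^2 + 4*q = (q - 2)*(q^3 + q^2 - 2*q) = q*(q - 2)*(q^2 + q - 2) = q*(q - 2)*(q + 2)*(q - 1)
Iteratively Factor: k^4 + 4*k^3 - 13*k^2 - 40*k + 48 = (k - 1)*(k^3 + 5*k^2 - 8*k - 48) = (k - 1)*(k + 4)*(k^2 + k - 12) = (k - 1)*(k + 4)^2*(k - 3)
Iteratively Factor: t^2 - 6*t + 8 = (t - 4)*(t - 2)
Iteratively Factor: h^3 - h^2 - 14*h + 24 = (h - 2)*(h^2 + h - 12) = (h - 3)*(h - 2)*(h + 4)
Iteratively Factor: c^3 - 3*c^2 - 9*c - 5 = (c + 1)*(c^2 - 4*c - 5) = (c + 1)^2*(c - 5)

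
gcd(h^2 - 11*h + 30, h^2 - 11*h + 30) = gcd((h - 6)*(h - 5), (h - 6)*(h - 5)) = h^2 - 11*h + 30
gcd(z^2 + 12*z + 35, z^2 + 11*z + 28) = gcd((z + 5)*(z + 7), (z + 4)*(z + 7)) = z + 7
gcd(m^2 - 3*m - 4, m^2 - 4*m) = m - 4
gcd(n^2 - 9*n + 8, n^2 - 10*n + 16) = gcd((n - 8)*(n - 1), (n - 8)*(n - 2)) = n - 8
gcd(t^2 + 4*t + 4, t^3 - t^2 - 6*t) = t + 2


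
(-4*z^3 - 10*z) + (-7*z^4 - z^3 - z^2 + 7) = -7*z^4 - 5*z^3 - z^2 - 10*z + 7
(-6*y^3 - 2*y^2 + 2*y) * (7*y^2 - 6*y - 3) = -42*y^5 + 22*y^4 + 44*y^3 - 6*y^2 - 6*y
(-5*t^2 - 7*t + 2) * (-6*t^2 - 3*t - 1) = 30*t^4 + 57*t^3 + 14*t^2 + t - 2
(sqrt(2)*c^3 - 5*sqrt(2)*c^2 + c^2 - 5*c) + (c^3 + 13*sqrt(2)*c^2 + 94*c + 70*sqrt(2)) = c^3 + sqrt(2)*c^3 + c^2 + 8*sqrt(2)*c^2 + 89*c + 70*sqrt(2)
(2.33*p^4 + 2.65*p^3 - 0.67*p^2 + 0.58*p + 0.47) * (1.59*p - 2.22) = 3.7047*p^5 - 0.959100000000001*p^4 - 6.9483*p^3 + 2.4096*p^2 - 0.5403*p - 1.0434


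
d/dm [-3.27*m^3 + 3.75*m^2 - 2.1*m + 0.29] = -9.81*m^2 + 7.5*m - 2.1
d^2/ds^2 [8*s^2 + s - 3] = 16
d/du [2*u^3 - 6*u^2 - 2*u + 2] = 6*u^2 - 12*u - 2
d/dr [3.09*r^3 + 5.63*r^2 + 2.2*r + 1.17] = 9.27*r^2 + 11.26*r + 2.2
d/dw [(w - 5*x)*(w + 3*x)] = 2*w - 2*x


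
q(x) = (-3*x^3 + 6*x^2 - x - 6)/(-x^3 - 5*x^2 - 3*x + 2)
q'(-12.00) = 0.37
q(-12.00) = 5.79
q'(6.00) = 0.17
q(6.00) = 1.08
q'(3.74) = 0.23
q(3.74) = 0.63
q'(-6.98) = 2.93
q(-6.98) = 11.00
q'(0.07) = -7.32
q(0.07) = -3.42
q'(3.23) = 0.24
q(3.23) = 0.51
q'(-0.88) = -15.38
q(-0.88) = 1.08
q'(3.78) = 0.23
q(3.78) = 0.64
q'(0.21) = -23.05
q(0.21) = -5.24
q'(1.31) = -0.43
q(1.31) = 0.29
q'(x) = (-9*x^2 + 12*x - 1)/(-x^3 - 5*x^2 - 3*x + 2) + (3*x^2 + 10*x + 3)*(-3*x^3 + 6*x^2 - x - 6)/(-x^3 - 5*x^2 - 3*x + 2)^2 = (21*x^4 + 16*x^3 - 59*x^2 - 36*x - 20)/(x^6 + 10*x^5 + 31*x^4 + 26*x^3 - 11*x^2 - 12*x + 4)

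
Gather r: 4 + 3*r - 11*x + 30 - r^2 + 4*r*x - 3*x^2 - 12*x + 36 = -r^2 + r*(4*x + 3) - 3*x^2 - 23*x + 70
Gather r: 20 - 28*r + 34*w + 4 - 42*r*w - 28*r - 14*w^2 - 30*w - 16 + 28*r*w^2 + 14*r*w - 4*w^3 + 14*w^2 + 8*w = r*(28*w^2 - 28*w - 56) - 4*w^3 + 12*w + 8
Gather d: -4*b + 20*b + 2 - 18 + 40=16*b + 24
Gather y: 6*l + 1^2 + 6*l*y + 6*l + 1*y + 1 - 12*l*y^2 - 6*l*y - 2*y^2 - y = 12*l + y^2*(-12*l - 2) + 2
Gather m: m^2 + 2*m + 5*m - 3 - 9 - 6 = m^2 + 7*m - 18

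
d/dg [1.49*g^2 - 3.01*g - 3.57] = 2.98*g - 3.01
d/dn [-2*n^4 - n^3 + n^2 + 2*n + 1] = -8*n^3 - 3*n^2 + 2*n + 2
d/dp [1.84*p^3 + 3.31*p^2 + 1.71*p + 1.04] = 5.52*p^2 + 6.62*p + 1.71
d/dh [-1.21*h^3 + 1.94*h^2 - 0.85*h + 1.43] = -3.63*h^2 + 3.88*h - 0.85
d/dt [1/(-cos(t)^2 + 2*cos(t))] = 2*(sin(t)/cos(t)^2 - tan(t))/(cos(t) - 2)^2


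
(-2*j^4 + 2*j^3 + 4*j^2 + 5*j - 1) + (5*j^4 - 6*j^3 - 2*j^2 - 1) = 3*j^4 - 4*j^3 + 2*j^2 + 5*j - 2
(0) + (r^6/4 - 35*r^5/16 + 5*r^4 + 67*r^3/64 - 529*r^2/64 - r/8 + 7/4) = r^6/4 - 35*r^5/16 + 5*r^4 + 67*r^3/64 - 529*r^2/64 - r/8 + 7/4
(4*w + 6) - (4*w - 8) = 14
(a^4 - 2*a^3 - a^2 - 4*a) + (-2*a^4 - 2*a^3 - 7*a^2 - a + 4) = -a^4 - 4*a^3 - 8*a^2 - 5*a + 4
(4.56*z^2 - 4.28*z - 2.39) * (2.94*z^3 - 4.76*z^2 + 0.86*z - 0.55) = 13.4064*z^5 - 34.2888*z^4 + 17.2678*z^3 + 5.1876*z^2 + 0.2986*z + 1.3145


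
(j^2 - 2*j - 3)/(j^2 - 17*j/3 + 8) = 3*(j + 1)/(3*j - 8)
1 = 1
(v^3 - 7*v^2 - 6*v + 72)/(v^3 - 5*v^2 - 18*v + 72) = (v^2 - v - 12)/(v^2 + v - 12)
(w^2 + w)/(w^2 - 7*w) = (w + 1)/(w - 7)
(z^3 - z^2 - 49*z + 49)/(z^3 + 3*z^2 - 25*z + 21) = (z - 7)/(z - 3)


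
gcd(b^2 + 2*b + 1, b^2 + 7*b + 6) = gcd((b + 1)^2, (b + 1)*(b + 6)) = b + 1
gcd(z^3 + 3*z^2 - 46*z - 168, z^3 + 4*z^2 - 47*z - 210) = z^2 - z - 42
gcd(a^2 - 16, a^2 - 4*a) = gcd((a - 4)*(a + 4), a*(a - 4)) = a - 4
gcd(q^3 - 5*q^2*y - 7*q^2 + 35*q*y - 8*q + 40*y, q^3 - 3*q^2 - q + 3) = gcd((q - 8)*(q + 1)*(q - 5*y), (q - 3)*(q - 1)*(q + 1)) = q + 1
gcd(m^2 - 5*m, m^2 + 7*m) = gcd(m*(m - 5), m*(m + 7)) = m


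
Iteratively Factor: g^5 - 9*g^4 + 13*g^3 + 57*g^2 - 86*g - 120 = (g + 2)*(g^4 - 11*g^3 + 35*g^2 - 13*g - 60) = (g - 5)*(g + 2)*(g^3 - 6*g^2 + 5*g + 12) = (g - 5)*(g - 4)*(g + 2)*(g^2 - 2*g - 3) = (g - 5)*(g - 4)*(g - 3)*(g + 2)*(g + 1)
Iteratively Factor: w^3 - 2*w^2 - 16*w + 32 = (w + 4)*(w^2 - 6*w + 8) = (w - 2)*(w + 4)*(w - 4)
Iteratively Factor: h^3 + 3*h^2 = (h)*(h^2 + 3*h) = h^2*(h + 3)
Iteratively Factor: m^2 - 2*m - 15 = (m - 5)*(m + 3)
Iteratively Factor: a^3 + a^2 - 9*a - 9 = (a + 3)*(a^2 - 2*a - 3) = (a - 3)*(a + 3)*(a + 1)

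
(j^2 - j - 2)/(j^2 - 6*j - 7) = (j - 2)/(j - 7)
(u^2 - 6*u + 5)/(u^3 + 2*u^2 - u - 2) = (u - 5)/(u^2 + 3*u + 2)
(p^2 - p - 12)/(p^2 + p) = (p^2 - p - 12)/(p*(p + 1))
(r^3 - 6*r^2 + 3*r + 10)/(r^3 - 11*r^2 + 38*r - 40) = (r + 1)/(r - 4)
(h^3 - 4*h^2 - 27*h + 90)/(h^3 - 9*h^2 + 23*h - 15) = (h^2 - h - 30)/(h^2 - 6*h + 5)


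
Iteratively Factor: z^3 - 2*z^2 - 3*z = (z)*(z^2 - 2*z - 3) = z*(z + 1)*(z - 3)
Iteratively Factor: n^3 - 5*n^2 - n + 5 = (n - 1)*(n^2 - 4*n - 5) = (n - 5)*(n - 1)*(n + 1)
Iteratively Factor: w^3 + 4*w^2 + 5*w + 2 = (w + 1)*(w^2 + 3*w + 2) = (w + 1)*(w + 2)*(w + 1)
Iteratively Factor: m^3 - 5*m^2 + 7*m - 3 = (m - 1)*(m^2 - 4*m + 3) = (m - 3)*(m - 1)*(m - 1)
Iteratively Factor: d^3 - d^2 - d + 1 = (d + 1)*(d^2 - 2*d + 1) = (d - 1)*(d + 1)*(d - 1)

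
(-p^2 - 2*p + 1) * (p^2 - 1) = -p^4 - 2*p^3 + 2*p^2 + 2*p - 1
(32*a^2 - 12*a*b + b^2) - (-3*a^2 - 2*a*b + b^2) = 35*a^2 - 10*a*b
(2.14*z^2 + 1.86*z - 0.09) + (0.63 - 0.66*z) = 2.14*z^2 + 1.2*z + 0.54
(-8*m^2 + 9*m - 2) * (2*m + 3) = -16*m^3 - 6*m^2 + 23*m - 6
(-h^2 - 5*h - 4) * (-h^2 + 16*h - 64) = h^4 - 11*h^3 - 12*h^2 + 256*h + 256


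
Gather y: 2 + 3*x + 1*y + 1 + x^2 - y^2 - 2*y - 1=x^2 + 3*x - y^2 - y + 2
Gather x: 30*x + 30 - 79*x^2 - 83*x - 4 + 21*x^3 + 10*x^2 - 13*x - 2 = 21*x^3 - 69*x^2 - 66*x + 24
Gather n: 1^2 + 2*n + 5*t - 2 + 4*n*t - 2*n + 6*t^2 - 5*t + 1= 4*n*t + 6*t^2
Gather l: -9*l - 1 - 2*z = -9*l - 2*z - 1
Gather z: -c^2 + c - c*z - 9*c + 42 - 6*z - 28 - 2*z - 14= -c^2 - 8*c + z*(-c - 8)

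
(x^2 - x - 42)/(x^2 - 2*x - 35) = (x + 6)/(x + 5)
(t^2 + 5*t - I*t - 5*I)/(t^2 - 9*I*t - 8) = (t + 5)/(t - 8*I)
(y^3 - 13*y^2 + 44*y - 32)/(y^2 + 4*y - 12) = (y^3 - 13*y^2 + 44*y - 32)/(y^2 + 4*y - 12)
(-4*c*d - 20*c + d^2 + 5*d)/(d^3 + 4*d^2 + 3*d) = (-4*c*d - 20*c + d^2 + 5*d)/(d*(d^2 + 4*d + 3))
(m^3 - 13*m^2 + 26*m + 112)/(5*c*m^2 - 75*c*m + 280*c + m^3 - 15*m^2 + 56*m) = (m + 2)/(5*c + m)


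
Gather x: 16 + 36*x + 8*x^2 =8*x^2 + 36*x + 16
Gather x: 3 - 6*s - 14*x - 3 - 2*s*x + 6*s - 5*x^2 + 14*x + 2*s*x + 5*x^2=0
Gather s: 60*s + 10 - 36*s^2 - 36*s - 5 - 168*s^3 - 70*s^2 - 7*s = -168*s^3 - 106*s^2 + 17*s + 5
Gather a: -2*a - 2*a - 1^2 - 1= -4*a - 2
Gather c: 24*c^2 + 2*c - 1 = 24*c^2 + 2*c - 1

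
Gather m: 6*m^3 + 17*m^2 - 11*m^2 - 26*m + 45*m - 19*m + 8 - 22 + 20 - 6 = 6*m^3 + 6*m^2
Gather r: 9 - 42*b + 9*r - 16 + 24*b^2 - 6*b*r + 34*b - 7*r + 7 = 24*b^2 - 8*b + r*(2 - 6*b)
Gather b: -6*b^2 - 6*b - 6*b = -6*b^2 - 12*b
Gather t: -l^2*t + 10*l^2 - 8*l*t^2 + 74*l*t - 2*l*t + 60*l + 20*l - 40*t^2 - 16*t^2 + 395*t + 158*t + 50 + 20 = 10*l^2 + 80*l + t^2*(-8*l - 56) + t*(-l^2 + 72*l + 553) + 70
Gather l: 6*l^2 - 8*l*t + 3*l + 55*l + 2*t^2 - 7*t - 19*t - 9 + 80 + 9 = 6*l^2 + l*(58 - 8*t) + 2*t^2 - 26*t + 80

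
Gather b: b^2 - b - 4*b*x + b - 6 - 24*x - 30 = b^2 - 4*b*x - 24*x - 36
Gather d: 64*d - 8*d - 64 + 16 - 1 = 56*d - 49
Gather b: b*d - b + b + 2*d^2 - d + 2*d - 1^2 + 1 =b*d + 2*d^2 + d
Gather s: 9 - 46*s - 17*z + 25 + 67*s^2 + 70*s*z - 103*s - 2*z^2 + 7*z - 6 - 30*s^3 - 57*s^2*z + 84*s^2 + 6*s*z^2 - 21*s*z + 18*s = -30*s^3 + s^2*(151 - 57*z) + s*(6*z^2 + 49*z - 131) - 2*z^2 - 10*z + 28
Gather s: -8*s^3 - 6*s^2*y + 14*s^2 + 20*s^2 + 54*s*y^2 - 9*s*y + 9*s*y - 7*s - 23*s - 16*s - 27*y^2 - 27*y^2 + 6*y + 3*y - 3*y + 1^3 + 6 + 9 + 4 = -8*s^3 + s^2*(34 - 6*y) + s*(54*y^2 - 46) - 54*y^2 + 6*y + 20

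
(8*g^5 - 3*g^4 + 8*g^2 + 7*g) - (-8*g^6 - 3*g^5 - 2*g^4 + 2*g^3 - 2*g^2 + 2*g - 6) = 8*g^6 + 11*g^5 - g^4 - 2*g^3 + 10*g^2 + 5*g + 6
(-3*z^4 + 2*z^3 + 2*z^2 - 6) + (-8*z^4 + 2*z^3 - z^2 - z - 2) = -11*z^4 + 4*z^3 + z^2 - z - 8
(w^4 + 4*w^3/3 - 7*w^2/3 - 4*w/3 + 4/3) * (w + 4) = w^5 + 16*w^4/3 + 3*w^3 - 32*w^2/3 - 4*w + 16/3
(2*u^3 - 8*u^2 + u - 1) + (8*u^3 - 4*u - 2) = 10*u^3 - 8*u^2 - 3*u - 3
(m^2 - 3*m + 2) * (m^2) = m^4 - 3*m^3 + 2*m^2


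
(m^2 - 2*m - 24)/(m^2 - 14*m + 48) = (m + 4)/(m - 8)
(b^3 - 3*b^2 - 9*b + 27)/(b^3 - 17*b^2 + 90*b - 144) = (b^2 - 9)/(b^2 - 14*b + 48)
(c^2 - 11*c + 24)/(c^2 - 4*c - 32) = (c - 3)/(c + 4)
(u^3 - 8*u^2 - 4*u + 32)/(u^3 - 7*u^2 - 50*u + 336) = (u^2 - 4)/(u^2 + u - 42)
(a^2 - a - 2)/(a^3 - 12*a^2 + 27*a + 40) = (a - 2)/(a^2 - 13*a + 40)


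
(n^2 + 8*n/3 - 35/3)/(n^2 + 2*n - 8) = (3*n^2 + 8*n - 35)/(3*(n^2 + 2*n - 8))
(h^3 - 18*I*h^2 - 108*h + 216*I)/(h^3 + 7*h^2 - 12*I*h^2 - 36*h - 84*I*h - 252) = (h - 6*I)/(h + 7)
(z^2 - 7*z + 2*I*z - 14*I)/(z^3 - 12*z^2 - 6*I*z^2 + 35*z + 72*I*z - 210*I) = (z + 2*I)/(z^2 - z*(5 + 6*I) + 30*I)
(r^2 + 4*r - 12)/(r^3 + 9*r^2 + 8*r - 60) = 1/(r + 5)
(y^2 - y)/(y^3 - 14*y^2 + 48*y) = (y - 1)/(y^2 - 14*y + 48)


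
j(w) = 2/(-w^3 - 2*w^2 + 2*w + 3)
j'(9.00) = 0.00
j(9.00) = 0.00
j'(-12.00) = 0.00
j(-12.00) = 0.00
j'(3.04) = 0.05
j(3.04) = -0.05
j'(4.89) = 0.01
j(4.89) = -0.01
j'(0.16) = -0.24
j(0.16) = 0.61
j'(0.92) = 1.50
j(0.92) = 0.84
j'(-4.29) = 0.05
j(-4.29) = 0.05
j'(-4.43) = 0.04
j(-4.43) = 0.05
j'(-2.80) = 1.53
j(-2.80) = 0.54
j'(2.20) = 0.26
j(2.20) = -0.15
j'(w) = 2*(3*w^2 + 4*w - 2)/(-w^3 - 2*w^2 + 2*w + 3)^2 = 2*(3*w^2 + 4*w - 2)/(w^3 + 2*w^2 - 2*w - 3)^2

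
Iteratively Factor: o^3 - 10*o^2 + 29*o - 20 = (o - 5)*(o^2 - 5*o + 4) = (o - 5)*(o - 4)*(o - 1)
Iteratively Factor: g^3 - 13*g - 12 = (g - 4)*(g^2 + 4*g + 3) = (g - 4)*(g + 1)*(g + 3)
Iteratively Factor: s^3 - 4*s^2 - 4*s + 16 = (s - 2)*(s^2 - 2*s - 8) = (s - 4)*(s - 2)*(s + 2)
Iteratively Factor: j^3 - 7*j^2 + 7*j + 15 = (j - 3)*(j^2 - 4*j - 5) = (j - 3)*(j + 1)*(j - 5)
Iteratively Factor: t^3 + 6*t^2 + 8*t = (t)*(t^2 + 6*t + 8) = t*(t + 2)*(t + 4)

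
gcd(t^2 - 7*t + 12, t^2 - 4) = 1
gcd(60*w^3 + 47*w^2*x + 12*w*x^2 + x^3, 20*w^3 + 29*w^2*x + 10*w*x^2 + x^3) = 20*w^2 + 9*w*x + x^2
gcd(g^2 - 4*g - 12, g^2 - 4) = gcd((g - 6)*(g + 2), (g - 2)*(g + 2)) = g + 2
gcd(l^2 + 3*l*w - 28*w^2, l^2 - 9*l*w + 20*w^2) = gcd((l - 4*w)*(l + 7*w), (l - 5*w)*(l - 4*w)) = -l + 4*w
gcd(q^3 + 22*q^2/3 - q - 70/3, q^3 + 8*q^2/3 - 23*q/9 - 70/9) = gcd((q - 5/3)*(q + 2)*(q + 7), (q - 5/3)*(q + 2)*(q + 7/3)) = q^2 + q/3 - 10/3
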